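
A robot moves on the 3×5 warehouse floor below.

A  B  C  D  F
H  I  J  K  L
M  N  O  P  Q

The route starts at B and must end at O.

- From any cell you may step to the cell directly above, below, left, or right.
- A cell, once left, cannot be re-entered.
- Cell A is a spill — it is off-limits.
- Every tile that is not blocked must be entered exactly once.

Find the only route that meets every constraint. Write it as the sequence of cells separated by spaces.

B C D F L Q P K J I H M N O

Need to visit all 14 open cells exactly once, starting at B and ending at O.
Route from B: right 3 to F, down 2 to Q, left 1 to P, up 1 to K, left 3 to H, down 1 to M, right 2 to O — 13 moves in all.
Check: all 14 open cells covered.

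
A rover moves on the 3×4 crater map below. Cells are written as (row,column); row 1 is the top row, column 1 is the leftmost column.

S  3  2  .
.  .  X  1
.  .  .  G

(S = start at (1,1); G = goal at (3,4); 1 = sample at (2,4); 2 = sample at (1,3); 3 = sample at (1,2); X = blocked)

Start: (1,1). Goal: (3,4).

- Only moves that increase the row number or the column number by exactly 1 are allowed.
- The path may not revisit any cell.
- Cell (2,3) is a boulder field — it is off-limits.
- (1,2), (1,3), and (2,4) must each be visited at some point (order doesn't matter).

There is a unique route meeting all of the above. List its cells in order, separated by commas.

Moves only go right or down, so the column and row indices never decrease.
Route from (1,1): right 3 to (1,4), down 2 to (3,4) — 5 moves in all.
Check: all required cells visited.

(1,1), (1,2), (1,3), (1,4), (2,4), (3,4)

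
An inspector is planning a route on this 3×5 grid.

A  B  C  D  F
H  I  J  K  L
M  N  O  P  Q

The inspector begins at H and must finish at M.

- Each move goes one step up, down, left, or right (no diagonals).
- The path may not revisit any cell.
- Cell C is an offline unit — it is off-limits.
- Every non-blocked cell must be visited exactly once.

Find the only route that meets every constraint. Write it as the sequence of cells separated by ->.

Need to visit all 14 open cells exactly once, starting at H and ending at M.
Cell D has only two open neighbours (K and F), so the path must pass straight through it: one of those is the cell it's entered from and the other is where it exits.
Route from H: up to A, right to B, down to I, 2× right (reaching K), up to D, right to F, 2× down (reaching Q), 4× left (reaching M) — 13 moves in all.
Check: all 14 open cells covered.

H -> A -> B -> I -> J -> K -> D -> F -> L -> Q -> P -> O -> N -> M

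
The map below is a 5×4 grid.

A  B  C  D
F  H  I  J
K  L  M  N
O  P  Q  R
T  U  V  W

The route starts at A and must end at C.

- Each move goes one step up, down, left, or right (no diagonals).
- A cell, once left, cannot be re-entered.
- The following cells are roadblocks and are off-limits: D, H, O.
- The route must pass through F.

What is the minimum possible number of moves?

6

Any route passes through F somewhere between A and C. Summing Manhattan distances along the two legs (A → F → C) gives a lower bound of 1 + 3 = 4 moves.
The shortest route satisfying every rule uses 6 moves: A → F → K → L → M → I → C.
The bound of 4 isn't tight here; checking systematically, no route of length 4 through 5 satisfies every constraint, so 6 is the minimum.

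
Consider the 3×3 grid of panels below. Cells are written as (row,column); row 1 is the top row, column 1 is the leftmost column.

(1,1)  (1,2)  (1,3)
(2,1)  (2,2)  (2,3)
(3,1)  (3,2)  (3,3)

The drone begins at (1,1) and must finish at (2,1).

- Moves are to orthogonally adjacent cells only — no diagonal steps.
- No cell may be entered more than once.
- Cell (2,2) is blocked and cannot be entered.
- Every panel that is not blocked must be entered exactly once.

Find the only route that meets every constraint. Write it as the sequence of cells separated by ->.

Need to visit all 8 open cells exactly once, starting at (1,1) and ending at (2,1).
Route from (1,1): 2× right (reaching (1,3)), 2× down (reaching (3,3)), 2× left (reaching (3,1)), up to (2,1) — 7 moves in all.
Check: all 8 open cells covered.

(1,1) -> (1,2) -> (1,3) -> (2,3) -> (3,3) -> (3,2) -> (3,1) -> (2,1)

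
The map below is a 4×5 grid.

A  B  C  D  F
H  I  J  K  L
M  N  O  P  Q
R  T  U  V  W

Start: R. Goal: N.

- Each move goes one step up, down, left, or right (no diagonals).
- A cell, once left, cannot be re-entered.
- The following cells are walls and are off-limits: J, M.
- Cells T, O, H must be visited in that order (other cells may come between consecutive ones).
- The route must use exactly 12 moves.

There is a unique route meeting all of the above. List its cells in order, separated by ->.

The waypoints must appear in the order T, O, H, with no cell reused.
Route from R: right 2 to U, up 1 to O, right 1 to P, up 2 to D, left 3 to A, down 1 to H, right 1 to I, down 1 to N — 12 moves in all.
Check: order respected (T at step 1, O at step 3, H at step 10); 12 moves as required.

R -> T -> U -> O -> P -> K -> D -> C -> B -> A -> H -> I -> N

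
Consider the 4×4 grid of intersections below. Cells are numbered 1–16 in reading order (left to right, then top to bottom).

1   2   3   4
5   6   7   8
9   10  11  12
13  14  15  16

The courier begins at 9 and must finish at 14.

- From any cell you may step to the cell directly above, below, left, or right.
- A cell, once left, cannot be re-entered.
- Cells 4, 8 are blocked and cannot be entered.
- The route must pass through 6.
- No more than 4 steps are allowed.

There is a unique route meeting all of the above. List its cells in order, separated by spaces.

The 4-move cap with required stops at 6 leaves no slack for detours.
Route from 9: up to 5, right to 6, 2× down (reaching 14) — 4 moves in all.
Check: all required cells visited; 4 ≤ 4 moves.

9 5 6 10 14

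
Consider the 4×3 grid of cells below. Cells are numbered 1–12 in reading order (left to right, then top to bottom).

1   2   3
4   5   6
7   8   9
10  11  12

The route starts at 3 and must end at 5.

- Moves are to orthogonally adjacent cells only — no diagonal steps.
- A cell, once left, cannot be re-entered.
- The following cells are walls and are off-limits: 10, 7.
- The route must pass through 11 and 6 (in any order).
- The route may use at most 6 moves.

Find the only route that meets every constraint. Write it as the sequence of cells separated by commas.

3, 6, 9, 12, 11, 8, 5

Any route must reach 11 and 6 and still end at 5 within 6 moves, so the order of the required stops is forced.
Route from 3: down 3 to 12, left 1 to 11, up 2 to 5 — 6 moves in all.
Check: all required cells visited; 6 ≤ 6 moves.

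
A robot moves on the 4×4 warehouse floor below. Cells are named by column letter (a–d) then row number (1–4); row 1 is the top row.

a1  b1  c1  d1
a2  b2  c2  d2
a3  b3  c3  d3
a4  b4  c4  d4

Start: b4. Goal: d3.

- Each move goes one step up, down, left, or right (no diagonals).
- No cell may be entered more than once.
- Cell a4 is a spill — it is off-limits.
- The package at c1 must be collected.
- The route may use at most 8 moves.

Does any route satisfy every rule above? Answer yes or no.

yes

One route that works: b4 → b3 → b2 → b1 → c1 → c2 → c3 → d3.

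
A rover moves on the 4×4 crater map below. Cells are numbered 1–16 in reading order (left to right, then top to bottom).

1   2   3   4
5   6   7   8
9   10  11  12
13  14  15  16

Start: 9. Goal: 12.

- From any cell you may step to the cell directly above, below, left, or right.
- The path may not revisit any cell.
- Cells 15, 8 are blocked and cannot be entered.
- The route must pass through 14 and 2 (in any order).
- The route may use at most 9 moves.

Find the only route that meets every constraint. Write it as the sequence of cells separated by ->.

Any route must reach 14 and 2 and still end at 12 within 9 moves, so the order of the required stops is forced.
Route from 9: down to 13, right to 14, 3× up (reaching 2), right to 3, 2× down (reaching 11), right to 12 — 9 moves in all.
Check: all required cells visited; 9 ≤ 9 moves.

9 -> 13 -> 14 -> 10 -> 6 -> 2 -> 3 -> 7 -> 11 -> 12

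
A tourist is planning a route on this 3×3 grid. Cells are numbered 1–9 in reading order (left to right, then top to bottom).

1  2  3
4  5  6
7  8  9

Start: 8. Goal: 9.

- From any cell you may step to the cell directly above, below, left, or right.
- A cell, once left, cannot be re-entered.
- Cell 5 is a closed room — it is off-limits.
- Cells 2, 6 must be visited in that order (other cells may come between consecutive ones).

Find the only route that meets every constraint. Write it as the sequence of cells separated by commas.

The waypoints must appear in the order 2, 6, with no cell reused.
Route from 8: left 1 to 7, up 2 to 1, right 2 to 3, down 2 to 9 — 7 moves in all.
Check: order respected (2 at step 4, 6 at step 6).

8, 7, 4, 1, 2, 3, 6, 9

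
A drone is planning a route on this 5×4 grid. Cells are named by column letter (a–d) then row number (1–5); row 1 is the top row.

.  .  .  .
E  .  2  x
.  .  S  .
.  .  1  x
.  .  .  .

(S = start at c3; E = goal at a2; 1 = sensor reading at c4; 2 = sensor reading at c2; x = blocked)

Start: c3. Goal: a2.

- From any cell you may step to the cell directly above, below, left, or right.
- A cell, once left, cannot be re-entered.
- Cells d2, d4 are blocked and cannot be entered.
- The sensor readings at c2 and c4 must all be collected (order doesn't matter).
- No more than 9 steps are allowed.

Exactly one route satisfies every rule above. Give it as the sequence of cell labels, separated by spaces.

c3 c4 b4 b3 b2 c2 c1 b1 a1 a2

The 9-move cap with required stops at c2, c4 leaves no slack for detours.
Route from c3: down 1 to c4, left 1 to b4, up 2 to b2, right 1 to c2, up 1 to c1, left 2 to a1, down 1 to a2 — 9 moves in all.
Check: all required cells visited; 9 ≤ 9 moves.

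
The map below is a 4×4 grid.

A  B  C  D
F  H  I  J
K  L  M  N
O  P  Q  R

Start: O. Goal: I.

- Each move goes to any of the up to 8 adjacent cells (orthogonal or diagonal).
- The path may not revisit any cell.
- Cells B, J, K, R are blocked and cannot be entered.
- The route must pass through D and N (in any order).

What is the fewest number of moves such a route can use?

8

Any route passes through D and N in some order between O and I. Summing Chebyshev distances along each leg and taking the cheapest ordering (O → D → N → I) gives a lower bound of 3 + 2 + 1 = 6 moves.
The shortest route satisfying every rule uses 8 moves: O → L → Q → N → M → H → C → D → I.
The no-revisit rule (legs can't share cells) pushes the minimum above the 6-move bound; an exhaustive check rules out every length from 6 to 7, leaving 8 as the minimum.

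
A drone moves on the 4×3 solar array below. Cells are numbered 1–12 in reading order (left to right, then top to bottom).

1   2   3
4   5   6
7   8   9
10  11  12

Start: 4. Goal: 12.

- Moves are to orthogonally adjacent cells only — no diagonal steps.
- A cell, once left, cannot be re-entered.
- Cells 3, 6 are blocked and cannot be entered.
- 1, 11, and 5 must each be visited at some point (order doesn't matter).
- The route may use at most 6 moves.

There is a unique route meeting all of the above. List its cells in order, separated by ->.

4 -> 1 -> 2 -> 5 -> 8 -> 11 -> 12

The 6-move cap with required stops at 1, 11, 5 leaves no slack for detours.
Route from 4: up to 1, right to 2, 3× down (reaching 11), right to 12 — 6 moves in all.
Check: all required cells visited; 6 ≤ 6 moves.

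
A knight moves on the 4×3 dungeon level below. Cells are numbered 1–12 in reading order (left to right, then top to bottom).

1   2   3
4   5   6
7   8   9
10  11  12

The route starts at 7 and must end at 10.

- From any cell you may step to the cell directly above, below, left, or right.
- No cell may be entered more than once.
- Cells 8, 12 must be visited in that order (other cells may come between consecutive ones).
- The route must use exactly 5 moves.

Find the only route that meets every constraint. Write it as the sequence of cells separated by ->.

The waypoints must appear in the order 8, 12, with no cell reused.
Route from 7: right 2 to 9, down 1 to 12, left 2 to 10 — 5 moves in all.
Check: order respected (8 at step 1, 12 at step 3); 5 moves as required.

7 -> 8 -> 9 -> 12 -> 11 -> 10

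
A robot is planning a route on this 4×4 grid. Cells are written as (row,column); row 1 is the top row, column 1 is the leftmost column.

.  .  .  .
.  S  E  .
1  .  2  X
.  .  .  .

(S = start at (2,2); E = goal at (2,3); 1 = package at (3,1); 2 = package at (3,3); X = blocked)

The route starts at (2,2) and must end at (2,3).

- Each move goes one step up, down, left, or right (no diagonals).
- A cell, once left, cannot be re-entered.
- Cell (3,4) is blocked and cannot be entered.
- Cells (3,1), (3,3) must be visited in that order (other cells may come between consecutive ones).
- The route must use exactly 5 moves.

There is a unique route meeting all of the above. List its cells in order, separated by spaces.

The waypoints must appear in the order (3,1), (3,3), with no cell reused.
Route from (2,2): left to (2,1), down to (3,1), 2× right (reaching (3,3)), up to (2,3) — 5 moves in all.
Check: order respected (1 at step 2, 2 at step 4); 5 moves as required.

(2,2) (2,1) (3,1) (3,2) (3,3) (2,3)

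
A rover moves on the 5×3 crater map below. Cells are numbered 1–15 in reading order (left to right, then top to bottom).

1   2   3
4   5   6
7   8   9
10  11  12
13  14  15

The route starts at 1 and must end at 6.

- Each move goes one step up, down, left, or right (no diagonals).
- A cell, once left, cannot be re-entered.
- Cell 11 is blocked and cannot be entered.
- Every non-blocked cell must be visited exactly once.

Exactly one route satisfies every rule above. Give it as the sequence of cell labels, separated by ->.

Need to visit all 14 open cells exactly once, starting at 1 and ending at 6.
Cell 12 has only two open neighbours (9 and 15), so the path must pass straight through it: one of those is the cell it's entered from and the other is where it exits.
Route from 1: down 4 to 13, right 2 to 15, up 2 to 9, left 1 to 8, up 2 to 2, right 1 to 3, down 1 to 6 — 13 moves in all.
Check: all 14 open cells covered.

1 -> 4 -> 7 -> 10 -> 13 -> 14 -> 15 -> 12 -> 9 -> 8 -> 5 -> 2 -> 3 -> 6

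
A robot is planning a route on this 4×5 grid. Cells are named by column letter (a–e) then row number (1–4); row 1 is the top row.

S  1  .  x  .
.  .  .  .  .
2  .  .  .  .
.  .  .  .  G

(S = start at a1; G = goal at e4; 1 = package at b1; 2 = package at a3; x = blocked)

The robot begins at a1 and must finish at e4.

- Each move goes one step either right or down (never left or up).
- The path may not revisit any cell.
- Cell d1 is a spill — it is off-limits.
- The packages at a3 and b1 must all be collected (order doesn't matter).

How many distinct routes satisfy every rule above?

A right/down-only route from a1 to e4 makes exactly 3 down-moves and 4 right-moves in some order.
With no other constraints that would be C(7,3) = 35 routes.
a3 is below but to the left of b1: going b1 → a3 would need a leftward move and a3 → b1 an upward move, so no right/down-only route can visit both required cells.
No route satisfies every constraint, so the count is 0.

0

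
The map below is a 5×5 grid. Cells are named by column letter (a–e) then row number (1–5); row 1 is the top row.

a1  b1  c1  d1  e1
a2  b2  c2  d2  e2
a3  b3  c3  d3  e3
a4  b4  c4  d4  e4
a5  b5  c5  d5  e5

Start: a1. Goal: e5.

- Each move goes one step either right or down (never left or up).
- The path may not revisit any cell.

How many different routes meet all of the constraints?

A right/down-only route from a1 to e5 makes exactly 4 down-moves and 4 right-moves in some order.
With no other constraints that would be C(8,4) = 70 routes.
That gives 70 routes.

70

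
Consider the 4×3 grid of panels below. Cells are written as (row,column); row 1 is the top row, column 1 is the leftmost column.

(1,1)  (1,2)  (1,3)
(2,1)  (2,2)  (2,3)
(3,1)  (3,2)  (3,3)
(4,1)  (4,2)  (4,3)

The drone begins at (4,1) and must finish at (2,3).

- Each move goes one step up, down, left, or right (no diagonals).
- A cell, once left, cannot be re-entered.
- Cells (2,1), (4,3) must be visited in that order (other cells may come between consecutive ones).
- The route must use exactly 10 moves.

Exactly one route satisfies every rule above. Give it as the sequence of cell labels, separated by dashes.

The waypoints must appear in the order (2,1), (4,3), with no cell reused.
Route from (4,1): up 3 to (1,1), right 1 to (1,2), down 3 to (4,2), right 1 to (4,3), up 2 to (2,3) — 10 moves in all.
Check: order respected ((2,1) at step 2, (4,3) at step 8); 10 moves as required.

(4,1) - (3,1) - (2,1) - (1,1) - (1,2) - (2,2) - (3,2) - (4,2) - (4,3) - (3,3) - (2,3)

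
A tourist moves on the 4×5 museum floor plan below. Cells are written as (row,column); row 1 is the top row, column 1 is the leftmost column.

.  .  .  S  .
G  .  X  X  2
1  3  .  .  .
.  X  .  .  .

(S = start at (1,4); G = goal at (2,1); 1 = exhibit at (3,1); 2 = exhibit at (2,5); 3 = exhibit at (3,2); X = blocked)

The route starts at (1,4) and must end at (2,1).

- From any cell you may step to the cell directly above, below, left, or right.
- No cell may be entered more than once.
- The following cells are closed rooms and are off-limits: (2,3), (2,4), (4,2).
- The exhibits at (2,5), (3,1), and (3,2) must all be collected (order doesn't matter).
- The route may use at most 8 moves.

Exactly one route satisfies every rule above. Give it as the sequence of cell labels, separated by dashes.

Any route must reach (2,5), (3,1), and (3,2) and still end at (2,1) within 8 moves, so the order of the required stops is forced.
Route from (1,4): right 1 to (1,5), down 2 to (3,5), left 4 to (3,1), up 1 to (2,1) — 8 moves in all.
Check: all required cells visited; 8 ≤ 8 moves.

(1,4) - (1,5) - (2,5) - (3,5) - (3,4) - (3,3) - (3,2) - (3,1) - (2,1)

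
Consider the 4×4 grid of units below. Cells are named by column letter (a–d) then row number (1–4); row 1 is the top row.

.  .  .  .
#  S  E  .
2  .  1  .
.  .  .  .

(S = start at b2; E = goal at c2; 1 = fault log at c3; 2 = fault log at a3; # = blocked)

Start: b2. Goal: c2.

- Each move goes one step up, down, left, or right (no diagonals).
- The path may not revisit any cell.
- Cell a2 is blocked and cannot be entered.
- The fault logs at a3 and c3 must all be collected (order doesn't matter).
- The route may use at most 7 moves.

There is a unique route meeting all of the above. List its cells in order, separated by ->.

The budget equals the shortest possible length, so every move has to be on a shortest route through the required cells.
Route from b2: down 1 to b3, left 1 to a3, down 1 to a4, right 2 to c4, up 2 to c2 — 7 moves in all.
Check: all required cells visited; 7 ≤ 7 moves.

b2 -> b3 -> a3 -> a4 -> b4 -> c4 -> c3 -> c2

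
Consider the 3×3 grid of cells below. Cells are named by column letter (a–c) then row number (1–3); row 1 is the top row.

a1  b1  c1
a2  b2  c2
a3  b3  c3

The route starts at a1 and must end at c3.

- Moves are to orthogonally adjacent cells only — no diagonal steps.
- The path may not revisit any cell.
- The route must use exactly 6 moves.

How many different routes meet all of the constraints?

Need simple routes of exactly 6 moves from a1 to c3 (Manhattan distance 4, so 1 moves are spent on a detour and 1 undoing it).
Enumerating: a1 a2 a3 b3 b2 c2 c3 | a1 a2 b2 b1 c1 c2 c3 | a1 b1 b2 a2 a3 b3 c3 | a1 b1 c1 c2 b2 b3 c3.
That gives 4 routes.

4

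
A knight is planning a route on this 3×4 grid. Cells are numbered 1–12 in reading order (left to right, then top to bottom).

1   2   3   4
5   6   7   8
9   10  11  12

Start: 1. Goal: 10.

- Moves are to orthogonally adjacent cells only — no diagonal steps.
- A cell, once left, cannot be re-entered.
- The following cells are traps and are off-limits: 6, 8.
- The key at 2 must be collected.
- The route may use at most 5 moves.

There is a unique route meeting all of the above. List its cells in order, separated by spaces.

Any route must reach 2 and still end at 10 within 5 moves, so the order of the required stops is forced.
Route from 1: 2× right (reaching 3), 2× down (reaching 11), left to 10 — 5 moves in all.
Check: all required cells visited; 5 ≤ 5 moves.

1 2 3 7 11 10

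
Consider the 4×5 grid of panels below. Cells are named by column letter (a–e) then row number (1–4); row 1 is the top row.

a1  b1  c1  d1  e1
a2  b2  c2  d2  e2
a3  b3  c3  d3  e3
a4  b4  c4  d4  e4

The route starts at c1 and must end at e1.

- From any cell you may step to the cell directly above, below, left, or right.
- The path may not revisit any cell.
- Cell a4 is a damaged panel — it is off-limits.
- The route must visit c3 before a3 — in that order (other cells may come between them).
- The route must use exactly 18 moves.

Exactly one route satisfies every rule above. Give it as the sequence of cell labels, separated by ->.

The waypoints must appear in the order c3, a3, with no cell reused.
Route from c1: right to d1, 2× down (reaching d3), left to c3, up to c2, left to b2, up to b1, left to a1, 2× down (reaching a3), right to b3, down to b4, 3× right (reaching e4), 3× up (reaching e1) — 18 moves in all.
Check: order respected (c3 at step 4, a3 at step 10); 18 moves as required.

c1 -> d1 -> d2 -> d3 -> c3 -> c2 -> b2 -> b1 -> a1 -> a2 -> a3 -> b3 -> b4 -> c4 -> d4 -> e4 -> e3 -> e2 -> e1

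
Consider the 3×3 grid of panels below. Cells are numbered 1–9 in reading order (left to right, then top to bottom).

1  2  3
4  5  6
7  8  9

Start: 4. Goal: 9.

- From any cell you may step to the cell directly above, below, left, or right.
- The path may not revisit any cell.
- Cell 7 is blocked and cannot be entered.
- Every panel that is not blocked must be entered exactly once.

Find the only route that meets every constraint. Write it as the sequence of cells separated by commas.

4, 1, 2, 3, 6, 5, 8, 9

Need to visit all 8 open cells exactly once, starting at 4 and ending at 9.
Cell 1 has only two open neighbours (4 and 2), so the path must pass straight through it: one of those is the cell it's entered from and the other is where it exits.
Route from 4: up 1 to 1, right 2 to 3, down 1 to 6, left 1 to 5, down 1 to 8, right 1 to 9 — 7 moves in all.
Check: all 8 open cells covered.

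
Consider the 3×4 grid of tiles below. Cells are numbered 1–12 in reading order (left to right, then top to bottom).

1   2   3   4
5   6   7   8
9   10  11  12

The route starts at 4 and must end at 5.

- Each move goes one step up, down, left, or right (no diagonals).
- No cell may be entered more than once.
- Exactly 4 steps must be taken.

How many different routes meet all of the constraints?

Need simple routes of exactly 4 moves from 4 to 5 (Manhattan distance 4, so 0 moves are spent on a detour and 0 undoing it).
Enumerating: 4 8 7 6 5 | 4 3 7 6 5 | 4 3 2 6 5 | 4 3 2 1 5.
That gives 4 routes.

4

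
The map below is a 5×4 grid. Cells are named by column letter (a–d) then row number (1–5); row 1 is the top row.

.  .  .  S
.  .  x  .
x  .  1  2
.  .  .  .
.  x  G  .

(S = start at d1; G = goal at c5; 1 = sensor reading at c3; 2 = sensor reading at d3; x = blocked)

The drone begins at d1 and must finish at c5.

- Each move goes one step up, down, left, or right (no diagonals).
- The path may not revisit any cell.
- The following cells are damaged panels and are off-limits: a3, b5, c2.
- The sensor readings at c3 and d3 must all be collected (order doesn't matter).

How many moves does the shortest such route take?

Any route passes through c3 and d3 in some order between d1 and c5. Summing Manhattan distances along each leg and taking the cheapest ordering (d1 → d3 → c3 → c5) gives a lower bound of 2 + 1 + 2 = 5 moves.
A route of 5 moves achieves this: d1 → d2 → d3 → c3 → c4 → c5.
Since 5 matches the lower bound, it is optimal.

5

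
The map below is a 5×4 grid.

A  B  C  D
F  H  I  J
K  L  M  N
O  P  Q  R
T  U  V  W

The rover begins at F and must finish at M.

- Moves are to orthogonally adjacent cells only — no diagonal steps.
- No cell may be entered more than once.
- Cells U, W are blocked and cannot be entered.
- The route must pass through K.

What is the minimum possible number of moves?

Any route passes through K somewhere between F and M. Summing Manhattan distances along the two legs (F → K → M) gives a lower bound of 1 + 2 = 3 moves.
A route of 3 moves achieves this: F → K → L → M.
Since 3 matches the lower bound, it is optimal.

3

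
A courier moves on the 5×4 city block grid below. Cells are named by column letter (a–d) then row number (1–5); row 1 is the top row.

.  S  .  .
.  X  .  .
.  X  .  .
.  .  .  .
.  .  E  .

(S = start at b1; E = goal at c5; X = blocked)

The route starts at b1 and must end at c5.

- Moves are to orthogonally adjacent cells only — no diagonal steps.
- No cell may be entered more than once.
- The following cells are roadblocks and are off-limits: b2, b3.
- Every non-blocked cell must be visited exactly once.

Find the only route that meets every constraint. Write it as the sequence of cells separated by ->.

Need to visit all 18 open cells exactly once, starting at b1 and ending at c5.
Route from b1: left 1 to a1, down 4 to a5, right 1 to b5, up 1 to b4, right 1 to c4, up 3 to c1, right 1 to d1, down 4 to d5, left 1 to c5 — 17 moves in all.
Check: all 18 open cells covered.

b1 -> a1 -> a2 -> a3 -> a4 -> a5 -> b5 -> b4 -> c4 -> c3 -> c2 -> c1 -> d1 -> d2 -> d3 -> d4 -> d5 -> c5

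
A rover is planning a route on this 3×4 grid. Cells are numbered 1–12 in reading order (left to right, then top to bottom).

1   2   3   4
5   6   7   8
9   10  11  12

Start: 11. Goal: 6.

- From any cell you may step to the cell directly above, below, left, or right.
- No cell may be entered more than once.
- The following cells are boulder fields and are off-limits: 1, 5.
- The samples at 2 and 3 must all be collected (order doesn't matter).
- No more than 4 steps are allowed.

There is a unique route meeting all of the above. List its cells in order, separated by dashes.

The budget equals the shortest possible length, so every move has to be on a shortest route through the required cells.
Route from 11: 2× up (reaching 3), left to 2, down to 6 — 4 moves in all.
Check: all required cells visited; 4 ≤ 4 moves.

11 - 7 - 3 - 2 - 6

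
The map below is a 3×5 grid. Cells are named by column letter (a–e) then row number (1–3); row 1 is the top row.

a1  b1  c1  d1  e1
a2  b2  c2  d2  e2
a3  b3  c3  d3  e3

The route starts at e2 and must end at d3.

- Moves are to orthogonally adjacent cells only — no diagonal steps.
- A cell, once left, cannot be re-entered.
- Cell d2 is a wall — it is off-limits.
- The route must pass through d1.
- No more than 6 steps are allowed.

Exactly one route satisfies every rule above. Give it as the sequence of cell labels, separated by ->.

Any route must reach d1 and still end at d3 within 6 moves, so the order of the required stops is forced.
Route from e2: up to e1, 2× left (reaching c1), 2× down (reaching c3), right to d3 — 6 moves in all.
Check: all required cells visited; 6 ≤ 6 moves.

e2 -> e1 -> d1 -> c1 -> c2 -> c3 -> d3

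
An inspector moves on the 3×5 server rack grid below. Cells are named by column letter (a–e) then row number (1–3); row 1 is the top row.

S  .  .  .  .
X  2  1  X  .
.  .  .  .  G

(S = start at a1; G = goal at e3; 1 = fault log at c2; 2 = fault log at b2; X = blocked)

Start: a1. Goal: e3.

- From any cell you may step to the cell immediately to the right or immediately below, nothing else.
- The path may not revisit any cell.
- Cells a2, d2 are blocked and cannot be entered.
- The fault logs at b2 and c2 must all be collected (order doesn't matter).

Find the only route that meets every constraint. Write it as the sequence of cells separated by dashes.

Moves only go right or down, so the column and row indices never decrease.
Route from a1: right to b1, down to b2, right to c2, down to c3, 2× right (reaching e3) — 6 moves in all.
Check: all required cells visited.

a1 - b1 - b2 - c2 - c3 - d3 - e3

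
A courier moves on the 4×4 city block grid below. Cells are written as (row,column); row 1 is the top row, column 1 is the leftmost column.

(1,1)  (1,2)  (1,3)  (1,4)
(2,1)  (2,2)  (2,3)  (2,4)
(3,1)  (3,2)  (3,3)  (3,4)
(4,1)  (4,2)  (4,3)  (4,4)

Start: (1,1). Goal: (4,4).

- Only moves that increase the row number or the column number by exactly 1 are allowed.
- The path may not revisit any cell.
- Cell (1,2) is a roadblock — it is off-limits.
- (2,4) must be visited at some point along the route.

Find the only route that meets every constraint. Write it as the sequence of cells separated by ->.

(1,1) -> (2,1) -> (2,2) -> (2,3) -> (2,4) -> (3,4) -> (4,4)

Moves only go right or down, so the column and row indices never decrease.
Route from (1,1): down 1 to (2,1), right 3 to (2,4), down 2 to (4,4) — 6 moves in all.
Check: all required cells visited.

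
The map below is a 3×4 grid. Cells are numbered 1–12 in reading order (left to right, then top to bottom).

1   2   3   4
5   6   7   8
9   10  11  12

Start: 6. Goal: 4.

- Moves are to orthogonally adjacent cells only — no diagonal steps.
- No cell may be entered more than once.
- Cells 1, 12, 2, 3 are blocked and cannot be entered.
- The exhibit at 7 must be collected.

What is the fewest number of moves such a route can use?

3

Any route passes through 7 somewhere between 6 and 4. Summing Manhattan distances along the two legs (6 → 7 → 4) gives a lower bound of 1 + 2 = 3 moves.
A route of 3 moves achieves this: 6 → 7 → 8 → 4.
Since 3 matches the lower bound, it is optimal.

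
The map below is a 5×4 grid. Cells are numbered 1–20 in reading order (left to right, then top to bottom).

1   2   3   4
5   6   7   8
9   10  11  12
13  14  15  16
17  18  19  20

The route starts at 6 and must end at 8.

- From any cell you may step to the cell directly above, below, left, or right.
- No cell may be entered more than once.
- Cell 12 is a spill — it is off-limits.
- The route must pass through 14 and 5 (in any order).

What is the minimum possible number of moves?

Any route passes through 14 and 5 in some order between 6 and 8. Summing Manhattan distances along each leg and taking the cheapest ordering (6 → 5 → 14 → 8) gives a lower bound of 1 + 3 + 4 = 8 moves.
A route of 8 moves achieves this: 6 → 5 → 9 → 13 → 14 → 10 → 11 → 7 → 8.
Since 8 matches the lower bound, it is optimal.

8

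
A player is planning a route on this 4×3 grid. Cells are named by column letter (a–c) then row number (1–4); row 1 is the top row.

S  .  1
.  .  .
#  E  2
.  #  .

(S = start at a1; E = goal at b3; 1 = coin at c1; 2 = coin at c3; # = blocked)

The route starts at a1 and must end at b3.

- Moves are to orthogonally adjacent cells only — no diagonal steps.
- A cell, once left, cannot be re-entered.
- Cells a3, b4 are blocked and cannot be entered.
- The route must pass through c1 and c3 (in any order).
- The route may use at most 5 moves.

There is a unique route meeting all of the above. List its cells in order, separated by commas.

a1, b1, c1, c2, c3, b3

Any route must reach c1 and c3 and still end at b3 within 5 moves, so the order of the required stops is forced.
Route from a1: 2× right (reaching c1), 2× down (reaching c3), left to b3 — 5 moves in all.
Check: all required cells visited; 5 ≤ 5 moves.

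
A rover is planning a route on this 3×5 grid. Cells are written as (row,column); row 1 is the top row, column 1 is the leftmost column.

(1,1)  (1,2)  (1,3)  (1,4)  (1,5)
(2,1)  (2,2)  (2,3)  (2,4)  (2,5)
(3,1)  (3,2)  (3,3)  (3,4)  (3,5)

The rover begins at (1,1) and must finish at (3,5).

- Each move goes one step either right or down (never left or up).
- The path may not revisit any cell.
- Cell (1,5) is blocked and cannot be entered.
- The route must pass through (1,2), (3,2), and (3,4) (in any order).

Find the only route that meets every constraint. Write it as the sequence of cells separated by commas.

Moves only go right or down, so the column and row indices never decrease.
Route from (1,1): right 1 to (1,2), down 2 to (3,2), right 3 to (3,5) — 6 moves in all.
Check: all required cells visited.

(1,1), (1,2), (2,2), (3,2), (3,3), (3,4), (3,5)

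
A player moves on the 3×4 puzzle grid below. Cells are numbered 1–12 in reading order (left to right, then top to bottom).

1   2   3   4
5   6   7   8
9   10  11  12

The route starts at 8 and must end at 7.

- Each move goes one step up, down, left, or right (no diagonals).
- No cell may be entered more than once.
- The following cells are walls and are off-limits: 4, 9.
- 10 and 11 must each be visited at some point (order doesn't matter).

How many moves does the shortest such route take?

Any route passes through 10 and 11 in some order between 8 and 7. Summing Manhattan distances along each leg and taking the cheapest ordering (8 → 11 → 10 → 7) gives a lower bound of 2 + 1 + 2 = 5 moves.
A route of 5 moves achieves this: 8 → 12 → 11 → 10 → 6 → 7.
Since 5 matches the lower bound, it is optimal.

5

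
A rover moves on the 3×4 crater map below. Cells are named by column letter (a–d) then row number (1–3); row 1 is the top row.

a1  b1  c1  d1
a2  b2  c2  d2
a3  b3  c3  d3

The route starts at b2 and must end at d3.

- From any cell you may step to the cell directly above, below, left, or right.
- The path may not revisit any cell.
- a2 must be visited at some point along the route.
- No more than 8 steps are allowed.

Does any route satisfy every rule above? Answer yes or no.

yes

One route that works: b2 → a2 → a3 → b3 → c3 → d3.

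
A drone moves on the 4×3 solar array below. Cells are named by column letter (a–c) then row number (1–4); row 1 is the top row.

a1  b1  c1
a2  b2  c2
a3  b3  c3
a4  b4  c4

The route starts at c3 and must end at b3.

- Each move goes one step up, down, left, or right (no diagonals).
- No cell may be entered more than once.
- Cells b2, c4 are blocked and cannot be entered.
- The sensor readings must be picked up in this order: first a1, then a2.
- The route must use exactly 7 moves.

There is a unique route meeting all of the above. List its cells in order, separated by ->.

The waypoints must appear in the order a1, a2, with no cell reused.
Route from c3: up 2 to c1, left 2 to a1, down 2 to a3, right 1 to b3 — 7 moves in all.
Check: order respected (a1 at step 4, a2 at step 5); 7 moves as required.

c3 -> c2 -> c1 -> b1 -> a1 -> a2 -> a3 -> b3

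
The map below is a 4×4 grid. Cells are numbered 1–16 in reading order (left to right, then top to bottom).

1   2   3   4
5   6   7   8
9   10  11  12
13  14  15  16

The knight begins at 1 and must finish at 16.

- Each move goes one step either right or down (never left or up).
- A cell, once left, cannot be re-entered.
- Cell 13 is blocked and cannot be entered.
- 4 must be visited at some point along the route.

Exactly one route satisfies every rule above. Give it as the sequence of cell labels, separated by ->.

1 -> 2 -> 3 -> 4 -> 8 -> 12 -> 16

Moves only go right or down, so the column and row indices never decrease.
Route from 1: right 3 to 4, down 3 to 16 — 6 moves in all.
Check: all required cells visited.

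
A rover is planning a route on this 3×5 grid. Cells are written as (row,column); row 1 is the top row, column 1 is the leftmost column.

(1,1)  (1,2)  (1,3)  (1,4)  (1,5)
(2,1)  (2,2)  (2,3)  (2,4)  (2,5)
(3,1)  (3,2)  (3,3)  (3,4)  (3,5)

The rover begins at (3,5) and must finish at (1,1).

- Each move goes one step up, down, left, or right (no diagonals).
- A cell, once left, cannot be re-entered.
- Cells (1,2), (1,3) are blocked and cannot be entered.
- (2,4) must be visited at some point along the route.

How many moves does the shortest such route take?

6

Any route passes through (2,4) somewhere between (3,5) and (1,1). Summing Manhattan distances along the two legs ((3,5) → (2,4) → (1,1)) gives a lower bound of 2 + 4 = 6 moves.
A route of 6 moves achieves this: (3,5) → (2,5) → (2,4) → (2,3) → (2,2) → (2,1) → (1,1).
Since 6 matches the lower bound, it is optimal.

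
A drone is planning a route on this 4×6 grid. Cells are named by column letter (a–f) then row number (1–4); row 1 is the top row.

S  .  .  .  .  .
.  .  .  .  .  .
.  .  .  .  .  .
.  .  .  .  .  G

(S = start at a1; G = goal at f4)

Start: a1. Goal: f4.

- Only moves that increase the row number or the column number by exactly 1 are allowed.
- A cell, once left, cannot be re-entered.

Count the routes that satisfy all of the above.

56

A right/down-only route from a1 to f4 makes exactly 3 down-moves and 5 right-moves in some order.
With no other constraints that would be C(8,3) = 56 routes.
That gives 56 routes.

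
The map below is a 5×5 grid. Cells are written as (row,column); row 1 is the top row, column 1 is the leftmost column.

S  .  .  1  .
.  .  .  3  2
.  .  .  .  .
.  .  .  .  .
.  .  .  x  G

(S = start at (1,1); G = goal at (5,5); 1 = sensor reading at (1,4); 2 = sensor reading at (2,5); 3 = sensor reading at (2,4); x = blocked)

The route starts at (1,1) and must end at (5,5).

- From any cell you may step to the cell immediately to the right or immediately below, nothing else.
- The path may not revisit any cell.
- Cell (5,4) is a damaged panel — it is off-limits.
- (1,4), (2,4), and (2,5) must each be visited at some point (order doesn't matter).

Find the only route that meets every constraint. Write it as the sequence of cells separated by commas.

(1,1), (1,2), (1,3), (1,4), (2,4), (2,5), (3,5), (4,5), (5,5)

Moves only go right or down, so the column and row indices never decrease.
Route from (1,1): right 3 to (1,4), down 1 to (2,4), right 1 to (2,5), down 3 to (5,5) — 8 moves in all.
Check: all required cells visited.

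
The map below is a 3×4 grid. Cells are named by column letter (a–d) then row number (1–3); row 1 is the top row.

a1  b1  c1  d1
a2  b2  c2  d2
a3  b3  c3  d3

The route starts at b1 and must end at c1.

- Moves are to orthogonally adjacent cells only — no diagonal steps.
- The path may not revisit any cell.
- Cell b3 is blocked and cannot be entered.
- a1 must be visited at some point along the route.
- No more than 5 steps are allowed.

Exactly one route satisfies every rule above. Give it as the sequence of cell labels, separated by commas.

The 5-move cap with required stops at a1 leaves no slack for detours.
Route from b1: left to a1, down to a2, 2× right (reaching c2), up to c1 — 5 moves in all.
Check: all required cells visited; 5 ≤ 5 moves.

b1, a1, a2, b2, c2, c1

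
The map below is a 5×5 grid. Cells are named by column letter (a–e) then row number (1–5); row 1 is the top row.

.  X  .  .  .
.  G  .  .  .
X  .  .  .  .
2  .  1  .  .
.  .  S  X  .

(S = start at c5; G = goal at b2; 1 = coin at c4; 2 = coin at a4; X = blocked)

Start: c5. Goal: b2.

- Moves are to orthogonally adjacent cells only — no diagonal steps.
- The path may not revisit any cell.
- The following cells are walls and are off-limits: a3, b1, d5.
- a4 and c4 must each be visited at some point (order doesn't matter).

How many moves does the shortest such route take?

8

Any route passes through a4 and c4 in some order between c5 and b2. Summing Manhattan distances along each leg and taking the cheapest ordering (c5 → c4 → a4 → b2) gives a lower bound of 1 + 2 + 3 = 6 moves.
The shortest route satisfying every rule uses 8 moves: c5 → b5 → a5 → a4 → b4 → c4 → c3 → c2 → b2.
The bound of 6 isn't tight here; checking systematically, no route of length 6 through 7 satisfies every constraint, so 8 is the minimum.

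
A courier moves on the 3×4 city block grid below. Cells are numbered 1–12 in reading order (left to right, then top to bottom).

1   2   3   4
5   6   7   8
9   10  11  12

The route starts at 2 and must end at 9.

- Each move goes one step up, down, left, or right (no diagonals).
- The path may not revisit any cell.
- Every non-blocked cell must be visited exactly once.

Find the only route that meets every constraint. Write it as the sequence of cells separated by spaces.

Need to visit all 12 open cells exactly once, starting at 2 and ending at 9.
Cell 4 has only two open neighbours (8 and 3), so the path must pass straight through it: one of those is the cell it's entered from and the other is where it exits.
Route from 2: left to 1, down to 5, 2× right (reaching 7), up to 3, right to 4, 2× down (reaching 12), 3× left (reaching 9) — 11 moves in all.
Check: all 12 open cells covered.

2 1 5 6 7 3 4 8 12 11 10 9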